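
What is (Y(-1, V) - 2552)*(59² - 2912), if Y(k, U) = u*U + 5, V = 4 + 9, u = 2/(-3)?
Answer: -4362523/3 ≈ -1.4542e+6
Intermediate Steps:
u = -⅔ (u = 2*(-⅓) = -⅔ ≈ -0.66667)
V = 13
Y(k, U) = 5 - 2*U/3 (Y(k, U) = -2*U/3 + 5 = 5 - 2*U/3)
(Y(-1, V) - 2552)*(59² - 2912) = ((5 - ⅔*13) - 2552)*(59² - 2912) = ((5 - 26/3) - 2552)*(3481 - 2912) = (-11/3 - 2552)*569 = -7667/3*569 = -4362523/3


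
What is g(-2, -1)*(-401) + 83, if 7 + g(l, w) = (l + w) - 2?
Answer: 4895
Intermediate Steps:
g(l, w) = -9 + l + w (g(l, w) = -7 + ((l + w) - 2) = -7 + (-2 + l + w) = -9 + l + w)
g(-2, -1)*(-401) + 83 = (-9 - 2 - 1)*(-401) + 83 = -12*(-401) + 83 = 4812 + 83 = 4895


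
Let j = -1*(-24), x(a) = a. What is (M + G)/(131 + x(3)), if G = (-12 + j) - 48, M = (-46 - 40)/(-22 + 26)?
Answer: -115/268 ≈ -0.42910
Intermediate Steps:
j = 24
M = -43/2 (M = -86/4 = -86*1/4 = -43/2 ≈ -21.500)
G = -36 (G = (-12 + 24) - 48 = 12 - 48 = -36)
(M + G)/(131 + x(3)) = (-43/2 - 36)/(131 + 3) = -115/2/134 = (1/134)*(-115/2) = -115/268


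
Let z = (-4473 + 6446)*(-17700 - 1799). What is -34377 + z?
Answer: -38505904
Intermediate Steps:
z = -38471527 (z = 1973*(-19499) = -38471527)
-34377 + z = -34377 - 38471527 = -38505904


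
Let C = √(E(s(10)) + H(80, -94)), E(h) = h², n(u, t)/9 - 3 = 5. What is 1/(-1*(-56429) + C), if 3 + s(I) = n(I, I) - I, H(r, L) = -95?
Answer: 56429/3184228655 - √3386/3184228655 ≈ 1.7703e-5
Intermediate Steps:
n(u, t) = 72 (n(u, t) = 27 + 9*5 = 27 + 45 = 72)
s(I) = 69 - I (s(I) = -3 + (72 - I) = 69 - I)
C = √3386 (C = √((69 - 1*10)² - 95) = √((69 - 10)² - 95) = √(59² - 95) = √(3481 - 95) = √3386 ≈ 58.189)
1/(-1*(-56429) + C) = 1/(-1*(-56429) + √3386) = 1/(56429 + √3386)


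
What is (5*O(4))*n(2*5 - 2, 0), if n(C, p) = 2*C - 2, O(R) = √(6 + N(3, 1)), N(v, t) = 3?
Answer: 210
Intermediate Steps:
O(R) = 3 (O(R) = √(6 + 3) = √9 = 3)
n(C, p) = -2 + 2*C
(5*O(4))*n(2*5 - 2, 0) = (5*3)*(-2 + 2*(2*5 - 2)) = 15*(-2 + 2*(10 - 2)) = 15*(-2 + 2*8) = 15*(-2 + 16) = 15*14 = 210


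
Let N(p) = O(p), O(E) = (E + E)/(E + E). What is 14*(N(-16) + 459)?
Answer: 6440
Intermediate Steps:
O(E) = 1 (O(E) = (2*E)/((2*E)) = (2*E)*(1/(2*E)) = 1)
N(p) = 1
14*(N(-16) + 459) = 14*(1 + 459) = 14*460 = 6440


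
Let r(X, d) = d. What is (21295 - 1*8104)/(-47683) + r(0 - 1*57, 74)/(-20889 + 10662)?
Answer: -138432899/487654041 ≈ -0.28387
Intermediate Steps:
(21295 - 1*8104)/(-47683) + r(0 - 1*57, 74)/(-20889 + 10662) = (21295 - 1*8104)/(-47683) + 74/(-20889 + 10662) = (21295 - 8104)*(-1/47683) + 74/(-10227) = 13191*(-1/47683) + 74*(-1/10227) = -13191/47683 - 74/10227 = -138432899/487654041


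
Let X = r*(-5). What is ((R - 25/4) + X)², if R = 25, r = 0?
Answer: 5625/16 ≈ 351.56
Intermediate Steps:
X = 0 (X = 0*(-5) = 0)
((R - 25/4) + X)² = ((25 - 25/4) + 0)² = (75/4 + 0)² = (75/4)² = 5625/16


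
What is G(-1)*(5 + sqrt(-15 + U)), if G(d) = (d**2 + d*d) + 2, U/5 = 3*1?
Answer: 20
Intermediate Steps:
U = 15 (U = 5*(3*1) = 5*3 = 15)
G(d) = 2 + 2*d**2 (G(d) = (d**2 + d**2) + 2 = 2*d**2 + 2 = 2 + 2*d**2)
G(-1)*(5 + sqrt(-15 + U)) = (2 + 2*(-1)**2)*(5 + sqrt(-15 + 15)) = (2 + 2*1)*(5 + sqrt(0)) = (2 + 2)*(5 + 0) = 4*5 = 20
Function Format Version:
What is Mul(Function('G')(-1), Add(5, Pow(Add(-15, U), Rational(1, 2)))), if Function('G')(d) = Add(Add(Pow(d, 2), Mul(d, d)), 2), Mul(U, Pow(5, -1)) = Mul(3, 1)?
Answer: 20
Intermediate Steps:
U = 15 (U = Mul(5, Mul(3, 1)) = Mul(5, 3) = 15)
Function('G')(d) = Add(2, Mul(2, Pow(d, 2))) (Function('G')(d) = Add(Add(Pow(d, 2), Pow(d, 2)), 2) = Add(Mul(2, Pow(d, 2)), 2) = Add(2, Mul(2, Pow(d, 2))))
Mul(Function('G')(-1), Add(5, Pow(Add(-15, U), Rational(1, 2)))) = Mul(Add(2, Mul(2, Pow(-1, 2))), Add(5, Pow(Add(-15, 15), Rational(1, 2)))) = Mul(Add(2, Mul(2, 1)), Add(5, Pow(0, Rational(1, 2)))) = Mul(Add(2, 2), Add(5, 0)) = Mul(4, 5) = 20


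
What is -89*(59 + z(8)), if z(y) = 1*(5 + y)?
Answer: -6408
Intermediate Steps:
z(y) = 5 + y
-89*(59 + z(8)) = -89*(59 + (5 + 8)) = -89*(59 + 13) = -89*72 = -6408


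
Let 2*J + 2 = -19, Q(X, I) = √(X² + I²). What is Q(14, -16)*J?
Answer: -21*√113 ≈ -223.23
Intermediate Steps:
Q(X, I) = √(I² + X²)
J = -21/2 (J = -1 + (½)*(-19) = -1 - 19/2 = -21/2 ≈ -10.500)
Q(14, -16)*J = √((-16)² + 14²)*(-21/2) = √(256 + 196)*(-21/2) = √452*(-21/2) = (2*√113)*(-21/2) = -21*√113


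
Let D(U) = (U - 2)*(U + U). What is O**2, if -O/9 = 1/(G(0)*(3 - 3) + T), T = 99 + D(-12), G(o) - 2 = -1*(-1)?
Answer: 9/21025 ≈ 0.00042806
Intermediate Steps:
G(o) = 3 (G(o) = 2 - 1*(-1) = 2 + 1 = 3)
D(U) = 2*U*(-2 + U) (D(U) = (-2 + U)*(2*U) = 2*U*(-2 + U))
T = 435 (T = 99 + 2*(-12)*(-2 - 12) = 99 + 2*(-12)*(-14) = 99 + 336 = 435)
O = -3/145 (O = -9/(3*(3 - 3) + 435) = -9/(3*0 + 435) = -9/(0 + 435) = -9/435 = -9*1/435 = -3/145 ≈ -0.020690)
O**2 = (-3/145)**2 = 9/21025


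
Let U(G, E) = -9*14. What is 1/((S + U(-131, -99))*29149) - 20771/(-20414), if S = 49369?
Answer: 29814365384011/29301933201698 ≈ 1.0175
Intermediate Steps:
U(G, E) = -126
1/((S + U(-131, -99))*29149) - 20771/(-20414) = 1/((49369 - 126)*29149) - 20771/(-20414) = (1/29149)/49243 - 20771*(-1/20414) = (1/49243)*(1/29149) + 20771/20414 = 1/1435384207 + 20771/20414 = 29814365384011/29301933201698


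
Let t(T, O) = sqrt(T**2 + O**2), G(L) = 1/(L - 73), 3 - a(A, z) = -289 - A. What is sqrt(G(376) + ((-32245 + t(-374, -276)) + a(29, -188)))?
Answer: sqrt(-2930910213 + 183618*sqrt(54013))/303 ≈ 177.37*I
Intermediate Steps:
a(A, z) = 292 + A (a(A, z) = 3 - (-289 - A) = 3 + (289 + A) = 292 + A)
G(L) = 1/(-73 + L)
t(T, O) = sqrt(O**2 + T**2)
sqrt(G(376) + ((-32245 + t(-374, -276)) + a(29, -188))) = sqrt(1/(-73 + 376) + ((-32245 + sqrt((-276)**2 + (-374)**2)) + (292 + 29))) = sqrt(1/303 + ((-32245 + sqrt(76176 + 139876)) + 321)) = sqrt(1/303 + ((-32245 + sqrt(216052)) + 321)) = sqrt(1/303 + ((-32245 + 2*sqrt(54013)) + 321)) = sqrt(1/303 + (-31924 + 2*sqrt(54013))) = sqrt(-9672971/303 + 2*sqrt(54013))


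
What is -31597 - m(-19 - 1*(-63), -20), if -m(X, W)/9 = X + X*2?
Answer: -30409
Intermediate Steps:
m(X, W) = -27*X (m(X, W) = -9*(X + X*2) = -9*(X + 2*X) = -27*X)
-31597 - m(-19 - 1*(-63), -20) = -31597 - (-27)*(-19 - 1*(-63)) = -31597 - (-27)*(-19 + 63) = -31597 - (-27)*44 = -31597 - 1*(-1188) = -31597 + 1188 = -30409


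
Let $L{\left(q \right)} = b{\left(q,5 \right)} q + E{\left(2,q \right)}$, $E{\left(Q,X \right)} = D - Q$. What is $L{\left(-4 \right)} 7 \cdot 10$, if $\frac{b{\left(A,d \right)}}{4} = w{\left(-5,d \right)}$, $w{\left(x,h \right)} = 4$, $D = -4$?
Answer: $-4900$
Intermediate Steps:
$E{\left(Q,X \right)} = -4 - Q$
$b{\left(A,d \right)} = 16$ ($b{\left(A,d \right)} = 4 \cdot 4 = 16$)
$L{\left(q \right)} = -6 + 16 q$ ($L{\left(q \right)} = 16 q - 6 = -6 + 16 q$)
$L{\left(-4 \right)} 7 \cdot 10 = \left(-6 + 16 \left(-4\right)\right) 7 \cdot 10 = \left(-6 - 64\right) 7 \cdot 10 = \left(-70\right) 7 \cdot 10 = \left(-490\right) 10 = -4900$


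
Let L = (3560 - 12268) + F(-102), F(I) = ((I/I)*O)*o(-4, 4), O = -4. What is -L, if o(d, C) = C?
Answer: 8724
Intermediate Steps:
F(I) = -16 (F(I) = ((I/I)*(-4))*4 = (1*(-4))*4 = -4*4 = -16)
L = -8724 (L = (3560 - 12268) - 16 = -8708 - 16 = -8724)
-L = -1*(-8724) = 8724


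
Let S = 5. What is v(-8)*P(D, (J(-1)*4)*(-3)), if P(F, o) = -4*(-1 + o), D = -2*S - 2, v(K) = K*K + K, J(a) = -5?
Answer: -13216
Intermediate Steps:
v(K) = K + K² (v(K) = K² + K = K + K²)
D = -12 (D = -2*5 - 2 = -10 - 2 = -12)
P(F, o) = 4 - 4*o
v(-8)*P(D, (J(-1)*4)*(-3)) = (-8*(1 - 8))*(4 - 4*(-5*4)*(-3)) = (-8*(-7))*(4 - (-80)*(-3)) = 56*(4 - 4*60) = 56*(4 - 240) = 56*(-236) = -13216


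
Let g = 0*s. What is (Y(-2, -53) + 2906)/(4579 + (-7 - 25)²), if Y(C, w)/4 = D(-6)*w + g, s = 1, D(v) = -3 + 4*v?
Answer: 8630/5603 ≈ 1.5402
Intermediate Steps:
g = 0 (g = 0*1 = 0)
Y(C, w) = -108*w (Y(C, w) = 4*((-3 + 4*(-6))*w + 0) = 4*((-3 - 24)*w + 0) = 4*(-27*w + 0) = 4*(-27*w) = -108*w)
(Y(-2, -53) + 2906)/(4579 + (-7 - 25)²) = (-108*(-53) + 2906)/(4579 + (-7 - 25)²) = (5724 + 2906)/(4579 + (-32)²) = 8630/(4579 + 1024) = 8630/5603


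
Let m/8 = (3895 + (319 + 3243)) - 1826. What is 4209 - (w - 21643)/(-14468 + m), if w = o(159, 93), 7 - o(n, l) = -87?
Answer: 11702979/2780 ≈ 4209.7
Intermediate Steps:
o(n, l) = 94 (o(n, l) = 7 - 1*(-87) = 7 + 87 = 94)
w = 94
m = 45048 (m = 8*((3895 + (319 + 3243)) - 1826) = 8*((3895 + 3562) - 1826) = 8*(7457 - 1826) = 8*5631 = 45048)
4209 - (w - 21643)/(-14468 + m) = 4209 - (94 - 21643)/(-14468 + 45048) = 4209 - (-21549)/30580 = 4209 - 1*(-1959/2780) = 4209 + 1959/2780 = 11702979/2780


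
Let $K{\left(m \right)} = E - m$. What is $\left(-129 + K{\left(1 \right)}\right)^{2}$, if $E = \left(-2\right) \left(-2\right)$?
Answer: $15876$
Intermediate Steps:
$E = 4$
$K{\left(m \right)} = 4 - m$
$\left(-129 + K{\left(1 \right)}\right)^{2} = \left(-129 + \left(4 - 1\right)\right)^{2} = \left(-129 + 3\right)^{2} = \left(-126\right)^{2} = 15876$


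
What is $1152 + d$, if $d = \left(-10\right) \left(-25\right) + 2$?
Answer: $1404$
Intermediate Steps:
$d = 252$ ($d = 250 + 2 = 252$)
$1152 + d = 1152 + 252 = 1404$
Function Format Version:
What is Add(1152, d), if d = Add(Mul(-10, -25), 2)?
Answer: 1404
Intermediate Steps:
d = 252 (d = Add(250, 2) = 252)
Add(1152, d) = Add(1152, 252) = 1404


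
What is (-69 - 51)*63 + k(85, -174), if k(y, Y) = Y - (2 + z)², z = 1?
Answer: -7743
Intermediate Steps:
k(y, Y) = -9 + Y (k(y, Y) = Y - (2 + 1)² = Y - 1*3² = Y - 1*9 = Y - 9 = -9 + Y)
(-69 - 51)*63 + k(85, -174) = (-69 - 51)*63 + (-9 - 174) = -120*63 - 183 = -7560 - 183 = -7743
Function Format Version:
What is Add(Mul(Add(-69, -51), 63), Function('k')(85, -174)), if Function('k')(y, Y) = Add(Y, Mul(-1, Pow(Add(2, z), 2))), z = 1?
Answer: -7743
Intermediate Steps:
Function('k')(y, Y) = Add(-9, Y) (Function('k')(y, Y) = Add(Y, Mul(-1, Pow(Add(2, 1), 2))) = Add(Y, Mul(-1, Pow(3, 2))) = Add(Y, Mul(-1, 9)) = Add(Y, -9) = Add(-9, Y))
Add(Mul(Add(-69, -51), 63), Function('k')(85, -174)) = Add(Mul(Add(-69, -51), 63), Add(-9, -174)) = Add(Mul(-120, 63), -183) = Add(-7560, -183) = -7743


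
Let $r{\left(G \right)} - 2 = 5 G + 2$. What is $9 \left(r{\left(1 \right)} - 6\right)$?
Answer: $27$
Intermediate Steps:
$r{\left(G \right)} = 4 + 5 G$ ($r{\left(G \right)} = 2 + \left(5 G + 2\right) = 2 + \left(2 + 5 G\right) = 4 + 5 G$)
$9 \left(r{\left(1 \right)} - 6\right) = 9 \left(\left(4 + 5 \cdot 1\right) - 6\right) = 9 \left(\left(4 + 5\right) - 6\right) = 9 \left(9 - 6\right) = 9 \cdot 3 = 27$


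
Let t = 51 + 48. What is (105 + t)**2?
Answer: 41616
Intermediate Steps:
t = 99
(105 + t)**2 = (105 + 99)**2 = 204**2 = 41616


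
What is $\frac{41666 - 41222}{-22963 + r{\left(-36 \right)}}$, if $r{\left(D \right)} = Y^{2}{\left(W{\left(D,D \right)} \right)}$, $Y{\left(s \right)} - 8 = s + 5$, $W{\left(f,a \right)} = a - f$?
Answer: $- \frac{74}{3799} \approx -0.019479$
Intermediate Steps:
$Y{\left(s \right)} = 13 + s$ ($Y{\left(s \right)} = 8 + \left(s + 5\right) = 8 + \left(5 + s\right) = 13 + s$)
$r{\left(D \right)} = 169$ ($r{\left(D \right)} = \left(13 + \left(D - D\right)\right)^{2} = \left(13 + 0\right)^{2} = 13^{2} = 169$)
$\frac{41666 - 41222}{-22963 + r{\left(-36 \right)}} = \frac{41666 - 41222}{-22963 + 169} = \frac{444}{-22794} = 444 \left(- \frac{1}{22794}\right) = - \frac{74}{3799}$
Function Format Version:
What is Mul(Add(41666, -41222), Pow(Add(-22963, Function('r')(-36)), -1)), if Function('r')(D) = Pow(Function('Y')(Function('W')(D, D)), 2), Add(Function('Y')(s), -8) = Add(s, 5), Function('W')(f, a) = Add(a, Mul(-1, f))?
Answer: Rational(-74, 3799) ≈ -0.019479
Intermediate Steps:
Function('Y')(s) = Add(13, s) (Function('Y')(s) = Add(8, Add(s, 5)) = Add(8, Add(5, s)) = Add(13, s))
Function('r')(D) = 169 (Function('r')(D) = Pow(Add(13, Add(D, Mul(-1, D))), 2) = Pow(Add(13, 0), 2) = Pow(13, 2) = 169)
Mul(Add(41666, -41222), Pow(Add(-22963, Function('r')(-36)), -1)) = Mul(Add(41666, -41222), Pow(Add(-22963, 169), -1)) = Mul(444, Pow(-22794, -1)) = Mul(444, Rational(-1, 22794)) = Rational(-74, 3799)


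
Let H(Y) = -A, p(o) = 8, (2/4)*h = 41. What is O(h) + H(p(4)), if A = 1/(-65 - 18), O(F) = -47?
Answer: -3900/83 ≈ -46.988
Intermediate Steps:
h = 82 (h = 2*41 = 82)
A = -1/83 (A = 1/(-83) = -1/83 ≈ -0.012048)
H(Y) = 1/83 (H(Y) = -1*(-1/83) = 1/83)
O(h) + H(p(4)) = -47 + 1/83 = -3900/83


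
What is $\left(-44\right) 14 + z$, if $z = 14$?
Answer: $-602$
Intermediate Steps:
$\left(-44\right) 14 + z = \left(-44\right) 14 + 14 = -616 + 14 = -602$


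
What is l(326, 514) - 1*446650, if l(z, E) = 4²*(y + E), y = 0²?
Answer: -438426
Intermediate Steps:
y = 0
l(z, E) = 16*E (l(z, E) = 4²*(0 + E) = 16*E)
l(326, 514) - 1*446650 = 16*514 - 1*446650 = 8224 - 446650 = -438426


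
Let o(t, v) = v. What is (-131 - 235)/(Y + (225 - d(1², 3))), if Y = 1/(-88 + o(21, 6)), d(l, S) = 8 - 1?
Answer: -30012/17875 ≈ -1.6790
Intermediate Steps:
d(l, S) = 7
Y = -1/82 (Y = 1/(-88 + 6) = 1/(-82) = -1/82 ≈ -0.012195)
(-131 - 235)/(Y + (225 - d(1², 3))) = (-131 - 235)/(-1/82 + (225 - 1*7)) = -366/(-1/82 + (225 - 7)) = -366/(-1/82 + 218) = -366/17875/82 = -366*82/17875 = -30012/17875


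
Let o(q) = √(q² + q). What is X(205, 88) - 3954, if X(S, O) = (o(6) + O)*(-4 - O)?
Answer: -12050 - 92*√42 ≈ -12646.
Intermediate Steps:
o(q) = √(q + q²)
X(S, O) = (-4 - O)*(O + √42) (X(S, O) = (√(6*(1 + 6)) + O)*(-4 - O) = (√(6*7) + O)*(-4 - O) = (√42 + O)*(-4 - O) = (O + √42)*(-4 - O) = (-4 - O)*(O + √42))
X(205, 88) - 3954 = (-1*88² - 4*88 - 4*√42 - 1*88*√42) - 3954 = (-1*7744 - 352 - 4*√42 - 88*√42) - 3954 = (-7744 - 352 - 4*√42 - 88*√42) - 3954 = (-8096 - 92*√42) - 3954 = -12050 - 92*√42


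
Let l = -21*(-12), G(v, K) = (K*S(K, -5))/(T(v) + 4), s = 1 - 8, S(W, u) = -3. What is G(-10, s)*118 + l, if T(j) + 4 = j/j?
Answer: 2730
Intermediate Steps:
T(j) = -3 (T(j) = -4 + j/j = -4 + 1 = -3)
s = -7
G(v, K) = -3*K (G(v, K) = (K*(-3))/(-3 + 4) = -3*K/1 = -3*K*1 = -3*K)
l = 252
G(-10, s)*118 + l = -3*(-7)*118 + 252 = 21*118 + 252 = 2478 + 252 = 2730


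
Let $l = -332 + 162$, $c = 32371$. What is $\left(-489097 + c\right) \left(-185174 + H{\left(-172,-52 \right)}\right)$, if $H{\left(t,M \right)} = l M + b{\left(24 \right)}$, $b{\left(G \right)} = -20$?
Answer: $80545457004$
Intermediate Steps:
$l = -170$
$H{\left(t,M \right)} = -20 - 170 M$ ($H{\left(t,M \right)} = - 170 M - 20 = -20 - 170 M$)
$\left(-489097 + c\right) \left(-185174 + H{\left(-172,-52 \right)}\right) = \left(-489097 + 32371\right) \left(-185174 - -8820\right) = - 456726 \left(-185174 + \left(-20 + 8840\right)\right) = - 456726 \left(-185174 + 8820\right) = \left(-456726\right) \left(-176354\right) = 80545457004$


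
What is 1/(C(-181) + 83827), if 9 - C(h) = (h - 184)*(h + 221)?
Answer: 1/98436 ≈ 1.0159e-5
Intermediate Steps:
C(h) = 9 - (-184 + h)*(221 + h) (C(h) = 9 - (h - 184)*(h + 221) = 9 - (-184 + h)*(221 + h))
1/(C(-181) + 83827) = 1/((40673 - 1*(-181)² - 37*(-181)) + 83827) = 1/((40673 - 1*32761 + 6697) + 83827) = 1/((40673 - 32761 + 6697) + 83827) = 1/(14609 + 83827) = 1/98436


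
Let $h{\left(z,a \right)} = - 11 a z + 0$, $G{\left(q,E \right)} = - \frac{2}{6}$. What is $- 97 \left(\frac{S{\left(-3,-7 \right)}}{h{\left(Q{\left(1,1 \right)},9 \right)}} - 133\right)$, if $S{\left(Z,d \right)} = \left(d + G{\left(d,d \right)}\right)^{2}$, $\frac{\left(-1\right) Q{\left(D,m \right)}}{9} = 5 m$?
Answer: $\frac{47019877}{3645} \approx 12900.0$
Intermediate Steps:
$Q{\left(D,m \right)} = - 45 m$ ($Q{\left(D,m \right)} = - 9 \cdot 5 m = - 45 m$)
$G{\left(q,E \right)} = - \frac{1}{3}$ ($G{\left(q,E \right)} = \left(-2\right) \frac{1}{6} = - \frac{1}{3}$)
$S{\left(Z,d \right)} = \left(- \frac{1}{3} + d\right)^{2}$ ($S{\left(Z,d \right)} = \left(d - \frac{1}{3}\right)^{2} = \left(- \frac{1}{3} + d\right)^{2}$)
$h{\left(z,a \right)} = - 11 a z$ ($h{\left(z,a \right)} = - 11 a z + 0 = - 11 a z$)
$- 97 \left(\frac{S{\left(-3,-7 \right)}}{h{\left(Q{\left(1,1 \right)},9 \right)}} - 133\right) = - 97 \left(\frac{\frac{1}{9} \left(-1 + 3 \left(-7\right)\right)^{2}}{\left(-11\right) 9 \left(\left(-45\right) 1\right)} - 133\right) = - 97 \left(\frac{\frac{1}{9} \left(-1 - 21\right)^{2}}{\left(-11\right) 9 \left(-45\right)} - 133\right) = - 97 \left(\frac{\frac{1}{9} \left(-22\right)^{2}}{4455} - 133\right) = - 97 \left(\frac{1}{9} \cdot 484 \cdot \frac{1}{4455} - 133\right) = - 97 \left(\frac{484}{9} \cdot \frac{1}{4455} - 133\right) = - 97 \left(\frac{44}{3645} - 133\right) = \left(-97\right) \left(- \frac{484741}{3645}\right) = \frac{47019877}{3645}$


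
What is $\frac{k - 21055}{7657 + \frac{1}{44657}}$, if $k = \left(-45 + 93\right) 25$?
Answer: $- \frac{177332947}{68387730} \approx -2.5931$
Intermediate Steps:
$k = 1200$ ($k = 48 \cdot 25 = 1200$)
$\frac{k - 21055}{7657 + \frac{1}{44657}} = \frac{1200 - 21055}{7657 + \frac{1}{44657}} = - \frac{19855}{7657 + \frac{1}{44657}} = - \frac{19855}{\frac{341938650}{44657}} = \left(-19855\right) \frac{44657}{341938650} = - \frac{177332947}{68387730}$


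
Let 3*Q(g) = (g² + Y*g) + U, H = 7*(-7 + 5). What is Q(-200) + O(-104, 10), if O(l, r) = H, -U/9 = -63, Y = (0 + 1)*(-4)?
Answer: 13775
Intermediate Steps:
Y = -4 (Y = 1*(-4) = -4)
U = 567 (U = -9*(-63) = 567)
H = -14 (H = 7*(-2) = -14)
O(l, r) = -14
Q(g) = 189 - 4*g/3 + g²/3 (Q(g) = ((g² - 4*g) + 567)/3 = (567 + g² - 4*g)/3 = 189 - 4*g/3 + g²/3)
Q(-200) + O(-104, 10) = (189 - 4/3*(-200) + (⅓)*(-200)²) - 14 = (189 + 800/3 + (⅓)*40000) - 14 = (189 + 800/3 + 40000/3) - 14 = 13789 - 14 = 13775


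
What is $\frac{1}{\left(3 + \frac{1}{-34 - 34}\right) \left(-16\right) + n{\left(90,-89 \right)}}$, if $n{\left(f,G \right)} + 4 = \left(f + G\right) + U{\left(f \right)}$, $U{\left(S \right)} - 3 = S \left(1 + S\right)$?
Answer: $\frac{17}{138418} \approx 0.00012282$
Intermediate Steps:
$U{\left(S \right)} = 3 + S \left(1 + S\right)$
$n{\left(f,G \right)} = -1 + G + f^{2} + 2 f$ ($n{\left(f,G \right)} = -4 + \left(\left(f + G\right) + \left(3 + f + f^{2}\right)\right) = -4 + \left(\left(G + f\right) + \left(3 + f + f^{2}\right)\right) = -4 + \left(3 + G + f^{2} + 2 f\right) = -1 + G + f^{2} + 2 f$)
$\frac{1}{\left(3 + \frac{1}{-34 - 34}\right) \left(-16\right) + n{\left(90,-89 \right)}} = \frac{1}{\left(3 + \frac{1}{-34 - 34}\right) \left(-16\right) + \left(-1 - 89 + 90^{2} + 2 \cdot 90\right)} = \frac{1}{\left(3 + \frac{1}{-68}\right) \left(-16\right) + \left(-1 - 89 + 8100 + 180\right)} = \frac{1}{\left(3 - \frac{1}{68}\right) \left(-16\right) + 8190} = \frac{1}{\frac{203}{68} \left(-16\right) + 8190} = \frac{1}{- \frac{812}{17} + 8190} = \frac{1}{\frac{138418}{17}} = \frac{17}{138418}$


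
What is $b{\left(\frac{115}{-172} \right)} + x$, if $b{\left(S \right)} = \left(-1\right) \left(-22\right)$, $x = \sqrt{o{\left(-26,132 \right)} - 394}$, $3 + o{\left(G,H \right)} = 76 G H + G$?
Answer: $22 + i \sqrt{261255} \approx 22.0 + 511.13 i$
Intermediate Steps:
$o{\left(G,H \right)} = -3 + G + 76 G H$ ($o{\left(G,H \right)} = -3 + \left(76 G H + G\right) = -3 + \left(G + 76 G H\right) = -3 + G + 76 G H$)
$x = i \sqrt{261255}$ ($x = \sqrt{\left(-3 - 26 + 76 \left(-26\right) 132\right) - 394} = \sqrt{\left(-3 - 26 - 260832\right) - 394} = \sqrt{-260861 - 394} = \sqrt{-261255} = i \sqrt{261255} \approx 511.13 i$)
$b{\left(S \right)} = 22$
$b{\left(\frac{115}{-172} \right)} + x = 22 + i \sqrt{261255}$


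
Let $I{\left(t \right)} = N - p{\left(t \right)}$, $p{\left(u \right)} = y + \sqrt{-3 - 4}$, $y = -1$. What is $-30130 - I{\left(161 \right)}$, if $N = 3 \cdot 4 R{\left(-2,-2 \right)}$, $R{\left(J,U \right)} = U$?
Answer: $-30107 + i \sqrt{7} \approx -30107.0 + 2.6458 i$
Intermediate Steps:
$p{\left(u \right)} = -1 + i \sqrt{7}$ ($p{\left(u \right)} = -1 + \sqrt{-3 - 4} = -1 + \sqrt{-7} = -1 + i \sqrt{7}$)
$N = -24$ ($N = 3 \cdot 4 \left(-2\right) = 12 \left(-2\right) = -24$)
$I{\left(t \right)} = -23 - i \sqrt{7}$ ($I{\left(t \right)} = -24 - \left(-1 + i \sqrt{7}\right) = -24 + \left(1 - i \sqrt{7}\right) = -23 - i \sqrt{7}$)
$-30130 - I{\left(161 \right)} = -30130 - \left(-23 - i \sqrt{7}\right) = -30130 + \left(23 + i \sqrt{7}\right) = -30107 + i \sqrt{7}$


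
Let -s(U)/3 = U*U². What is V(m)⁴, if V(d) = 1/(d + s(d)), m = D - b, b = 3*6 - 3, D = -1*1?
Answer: 1/22680957584736256 ≈ 4.4090e-17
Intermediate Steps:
D = -1
b = 15 (b = 18 - 3 = 15)
s(U) = -3*U³ (s(U) = -3*U*U² = -3*U³)
m = -16 (m = -1 - 1*15 = -1 - 15 = -16)
V(d) = 1/(d - 3*d³)
V(m)⁴ = (-1/(-1*(-16) + 3*(-16)³))⁴ = (-1/(16 + 3*(-4096)))⁴ = (-1/(16 - 12288))⁴ = (-1/(-12272))⁴ = (-1*(-1/12272))⁴ = (1/12272)⁴ = 1/22680957584736256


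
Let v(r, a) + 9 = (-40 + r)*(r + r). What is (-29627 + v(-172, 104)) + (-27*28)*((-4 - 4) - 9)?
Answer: 56144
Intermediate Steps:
v(r, a) = -9 + 2*r*(-40 + r) (v(r, a) = -9 + (-40 + r)*(r + r) = -9 + (-40 + r)*(2*r) = -9 + 2*r*(-40 + r))
(-29627 + v(-172, 104)) + (-27*28)*((-4 - 4) - 9) = (-29627 + (-9 - 80*(-172) + 2*(-172)**2)) + (-27*28)*((-4 - 4) - 9) = (-29627 + (-9 + 13760 + 2*29584)) - 756*(-8 - 9) = (-29627 + (-9 + 13760 + 59168)) - 756*(-17) = (-29627 + 72919) + 12852 = 43292 + 12852 = 56144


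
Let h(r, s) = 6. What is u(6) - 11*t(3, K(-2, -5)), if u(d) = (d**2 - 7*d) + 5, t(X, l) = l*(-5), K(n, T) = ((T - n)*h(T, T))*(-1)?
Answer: 989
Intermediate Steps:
K(n, T) = -6*T + 6*n (K(n, T) = ((T - n)*6)*(-1) = (-6*n + 6*T)*(-1) = -6*T + 6*n)
t(X, l) = -5*l
u(d) = 5 + d**2 - 7*d
u(6) - 11*t(3, K(-2, -5)) = (5 + 6**2 - 7*6) - (-55)*(-6*(-5) + 6*(-2)) = (5 + 36 - 42) - (-55)*(30 - 12) = -1 - (-55)*18 = -1 - 11*(-90) = -1 + 990 = 989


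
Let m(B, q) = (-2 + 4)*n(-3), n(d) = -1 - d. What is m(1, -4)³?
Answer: 64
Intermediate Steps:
m(B, q) = 4 (m(B, q) = (-2 + 4)*(-1 - 1*(-3)) = 2*(-1 + 3) = 2*2 = 4)
m(1, -4)³ = 4³ = 64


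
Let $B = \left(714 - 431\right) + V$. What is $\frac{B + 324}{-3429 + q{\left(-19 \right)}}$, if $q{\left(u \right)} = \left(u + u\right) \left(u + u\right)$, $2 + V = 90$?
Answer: $- \frac{139}{397} \approx -0.35013$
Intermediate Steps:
$V = 88$ ($V = -2 + 90 = 88$)
$q{\left(u \right)} = 4 u^{2}$ ($q{\left(u \right)} = 2 u 2 u = 4 u^{2}$)
$B = 371$ ($B = \left(714 - 431\right) + 88 = 283 + 88 = 371$)
$\frac{B + 324}{-3429 + q{\left(-19 \right)}} = \frac{371 + 324}{-3429 + 4 \left(-19\right)^{2}} = \frac{695}{-3429 + 4 \cdot 361} = \frac{695}{-3429 + 1444} = \frac{695}{-1985} = 695 \left(- \frac{1}{1985}\right) = - \frac{139}{397}$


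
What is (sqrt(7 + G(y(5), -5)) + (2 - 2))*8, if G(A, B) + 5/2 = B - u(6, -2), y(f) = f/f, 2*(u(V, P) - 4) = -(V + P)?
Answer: 4*I*sqrt(10) ≈ 12.649*I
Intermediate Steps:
u(V, P) = 4 - P/2 - V/2 (u(V, P) = 4 + (-(V + P))/2 = 4 + (-(P + V))/2 = 4 + (-P - V)/2 = 4 + (-P/2 - V/2) = 4 - P/2 - V/2)
y(f) = 1
G(A, B) = -9/2 + B (G(A, B) = -5/2 + (B - (4 - 1/2*(-2) - 1/2*6)) = -5/2 + (B - (4 + 1 - 3)) = -5/2 + (B - 1*2) = -5/2 + (B - 2) = -5/2 + (-2 + B) = -9/2 + B)
(sqrt(7 + G(y(5), -5)) + (2 - 2))*8 = (sqrt(7 + (-9/2 - 5)) + (2 - 2))*8 = (sqrt(7 - 19/2) + 0)*8 = (sqrt(-5/2) + 0)*8 = (I*sqrt(10)/2 + 0)*8 = (I*sqrt(10)/2)*8 = 4*I*sqrt(10)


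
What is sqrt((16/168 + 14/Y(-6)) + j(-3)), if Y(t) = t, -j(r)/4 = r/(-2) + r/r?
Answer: I*sqrt(5397)/21 ≈ 3.4983*I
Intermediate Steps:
j(r) = -4 + 2*r (j(r) = -4*(r/(-2) + r/r) = -4*(r*(-1/2) + 1) = -4*(-r/2 + 1) = -4*(1 - r/2) = -4 + 2*r)
sqrt((16/168 + 14/Y(-6)) + j(-3)) = sqrt((16/168 + 14/(-6)) + (-4 + 2*(-3))) = sqrt((16*(1/168) + 14*(-1/6)) + (-4 - 6)) = sqrt((2/21 - 7/3) - 10) = sqrt(-47/21 - 10) = sqrt(-257/21) = I*sqrt(5397)/21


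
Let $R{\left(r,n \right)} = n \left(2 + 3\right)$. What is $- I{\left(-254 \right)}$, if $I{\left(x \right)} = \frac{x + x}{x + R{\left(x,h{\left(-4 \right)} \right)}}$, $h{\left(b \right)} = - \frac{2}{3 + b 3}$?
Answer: $- \frac{1143}{569} \approx -2.0088$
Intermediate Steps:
$h{\left(b \right)} = - \frac{2}{3 + 3 b}$
$R{\left(r,n \right)} = 5 n$ ($R{\left(r,n \right)} = n 5 = 5 n$)
$I{\left(x \right)} = \frac{2 x}{\frac{10}{9} + x}$ ($I{\left(x \right)} = \frac{x + x}{x + 5 \left(- \frac{2}{3 + 3 \left(-4\right)}\right)} = \frac{2 x}{x + 5 \left(- \frac{2}{3 - 12}\right)} = \frac{2 x}{x + 5 \left(- \frac{2}{-9}\right)} = \frac{2 x}{x + 5 \left(\left(-2\right) \left(- \frac{1}{9}\right)\right)} = \frac{2 x}{x + 5 \cdot \frac{2}{9}} = \frac{2 x}{x + \frac{10}{9}} = \frac{2 x}{\frac{10}{9} + x}$)
$- I{\left(-254 \right)} = - \frac{18 \left(-254\right)}{10 + 9 \left(-254\right)} = - \frac{18 \left(-254\right)}{10 - 2286} = - \frac{18 \left(-254\right)}{-2276} = - \frac{18 \left(-254\right) \left(-1\right)}{2276} = \left(-1\right) \frac{1143}{569} = - \frac{1143}{569}$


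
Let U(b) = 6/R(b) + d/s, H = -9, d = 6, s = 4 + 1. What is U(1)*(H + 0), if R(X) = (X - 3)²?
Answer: -243/10 ≈ -24.300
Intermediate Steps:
R(X) = (-3 + X)²
s = 5
U(b) = 6/5 + 6/(-3 + b)² (U(b) = 6/((-3 + b)²) + 6/5 = 6/(-3 + b)² + 6*(⅕) = 6/(-3 + b)² + 6/5 = 6/5 + 6/(-3 + b)²)
U(1)*(H + 0) = (6/5 + 6/(-3 + 1)²)*(-9 + 0) = (6/5 + 6/(-2)²)*(-9) = (6/5 + 6*(¼))*(-9) = (6/5 + 3/2)*(-9) = (27/10)*(-9) = -243/10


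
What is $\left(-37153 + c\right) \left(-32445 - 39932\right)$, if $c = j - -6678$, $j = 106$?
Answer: $2198017113$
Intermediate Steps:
$c = 6784$ ($c = 106 - -6678 = 106 + 6678 = 6784$)
$\left(-37153 + c\right) \left(-32445 - 39932\right) = \left(-37153 + 6784\right) \left(-32445 - 39932\right) = \left(-30369\right) \left(-72377\right) = 2198017113$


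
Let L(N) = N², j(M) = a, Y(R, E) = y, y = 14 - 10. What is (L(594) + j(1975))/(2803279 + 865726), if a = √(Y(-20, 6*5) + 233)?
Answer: 352836/3669005 + √237/3669005 ≈ 0.096171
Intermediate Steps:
y = 4
Y(R, E) = 4
a = √237 (a = √(4 + 233) = √237 ≈ 15.395)
j(M) = √237
(L(594) + j(1975))/(2803279 + 865726) = (594² + √237)/(2803279 + 865726) = (352836 + √237)/3669005 = (352836 + √237)*(1/3669005) = 352836/3669005 + √237/3669005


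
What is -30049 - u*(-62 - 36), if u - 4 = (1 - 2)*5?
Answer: -30147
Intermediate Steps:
u = -1 (u = 4 + (1 - 2)*5 = 4 - 1*5 = 4 - 5 = -1)
-30049 - u*(-62 - 36) = -30049 - (-1)*(-62 - 36) = -30049 - (-1)*(-98) = -30049 - 1*98 = -30049 - 98 = -30147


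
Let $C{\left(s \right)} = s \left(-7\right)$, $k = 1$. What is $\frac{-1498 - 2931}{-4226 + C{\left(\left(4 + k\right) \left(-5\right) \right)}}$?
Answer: $\frac{4429}{4051} \approx 1.0933$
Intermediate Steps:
$C{\left(s \right)} = - 7 s$
$\frac{-1498 - 2931}{-4226 + C{\left(\left(4 + k\right) \left(-5\right) \right)}} = \frac{-1498 - 2931}{-4226 - 7 \left(4 + 1\right) \left(-5\right)} = - \frac{4429}{-4226 - 7 \cdot 5 \left(-5\right)} = - \frac{4429}{-4226 - -175} = - \frac{4429}{-4226 + 175} = - \frac{4429}{-4051} = \left(-4429\right) \left(- \frac{1}{4051}\right) = \frac{4429}{4051}$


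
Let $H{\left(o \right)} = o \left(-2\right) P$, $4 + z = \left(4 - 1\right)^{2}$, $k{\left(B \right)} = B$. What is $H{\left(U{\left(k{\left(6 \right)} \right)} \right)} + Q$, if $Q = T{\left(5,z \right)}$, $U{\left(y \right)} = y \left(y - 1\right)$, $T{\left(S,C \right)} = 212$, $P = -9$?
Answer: $752$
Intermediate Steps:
$z = 5$ ($z = -4 + \left(4 - 1\right)^{2} = -4 + 3^{2} = -4 + 9 = 5$)
$U{\left(y \right)} = y \left(-1 + y\right)$
$Q = 212$
$H{\left(o \right)} = 18 o$ ($H{\left(o \right)} = o \left(-2\right) \left(-9\right) = - 2 o \left(-9\right) = 18 o$)
$H{\left(U{\left(k{\left(6 \right)} \right)} \right)} + Q = 18 \cdot 6 \left(-1 + 6\right) + 212 = 18 \cdot 6 \cdot 5 + 212 = 18 \cdot 30 + 212 = 540 + 212 = 752$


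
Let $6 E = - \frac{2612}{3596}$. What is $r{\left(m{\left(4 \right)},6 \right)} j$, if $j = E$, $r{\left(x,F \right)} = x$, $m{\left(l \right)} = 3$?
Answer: $- \frac{653}{1798} \approx -0.36318$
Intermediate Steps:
$E = - \frac{653}{5394}$ ($E = \frac{\left(-2612\right) \frac{1}{3596}}{6} = \frac{1}{6} \left(- \frac{653}{899}\right) = - \frac{653}{5394} \approx -0.12106$)
$j = - \frac{653}{5394} \approx -0.12106$
$r{\left(m{\left(4 \right)},6 \right)} j = 3 \left(- \frac{653}{5394}\right) = - \frac{653}{1798}$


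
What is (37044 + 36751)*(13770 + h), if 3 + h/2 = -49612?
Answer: -6306520700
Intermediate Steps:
h = -99230 (h = -6 + 2*(-49612) = -6 - 99224 = -99230)
(37044 + 36751)*(13770 + h) = (37044 + 36751)*(13770 - 99230) = 73795*(-85460) = -6306520700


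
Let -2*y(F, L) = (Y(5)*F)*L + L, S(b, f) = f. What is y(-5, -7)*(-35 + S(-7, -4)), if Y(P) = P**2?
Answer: 16926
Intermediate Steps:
y(F, L) = -L/2 - 25*F*L/2 (y(F, L) = -((5**2*F)*L + L)/2 = -((25*F)*L + L)/2 = -(25*F*L + L)/2 = -(L + 25*F*L)/2 = -L/2 - 25*F*L/2)
y(-5, -7)*(-35 + S(-7, -4)) = (-1/2*(-7)*(1 + 25*(-5)))*(-35 - 4) = -1/2*(-7)*(1 - 125)*(-39) = -1/2*(-7)*(-124)*(-39) = -434*(-39) = 16926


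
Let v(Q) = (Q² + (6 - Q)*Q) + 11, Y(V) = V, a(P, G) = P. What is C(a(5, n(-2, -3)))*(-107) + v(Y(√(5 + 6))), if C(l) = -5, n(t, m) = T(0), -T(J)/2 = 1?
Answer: 546 + 6*√11 ≈ 565.90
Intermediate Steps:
T(J) = -2 (T(J) = -2*1 = -2)
n(t, m) = -2
v(Q) = 11 + Q² + Q*(6 - Q) (v(Q) = (Q² + Q*(6 - Q)) + 11 = 11 + Q² + Q*(6 - Q))
C(a(5, n(-2, -3)))*(-107) + v(Y(√(5 + 6))) = -5*(-107) + (11 + 6*√(5 + 6)) = 535 + (11 + 6*√11) = 546 + 6*√11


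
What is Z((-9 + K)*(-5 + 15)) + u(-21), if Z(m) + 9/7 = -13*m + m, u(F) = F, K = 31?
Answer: -18636/7 ≈ -2662.3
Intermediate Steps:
Z(m) = -9/7 - 12*m (Z(m) = -9/7 + (-13*m + m) = -9/7 - 12*m)
Z((-9 + K)*(-5 + 15)) + u(-21) = (-9/7 - 12*(-9 + 31)*(-5 + 15)) - 21 = (-9/7 - 264*10) - 21 = (-9/7 - 12*220) - 21 = (-9/7 - 2640) - 21 = -18489/7 - 21 = -18636/7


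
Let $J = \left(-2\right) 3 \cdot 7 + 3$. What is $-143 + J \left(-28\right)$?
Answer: $949$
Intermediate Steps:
$J = -39$ ($J = \left(-6\right) 7 + 3 = -42 + 3 = -39$)
$-143 + J \left(-28\right) = -143 - -1092 = -143 + 1092 = 949$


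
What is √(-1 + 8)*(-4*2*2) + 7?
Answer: 7 - 16*√7 ≈ -35.332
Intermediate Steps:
√(-1 + 8)*(-4*2*2) + 7 = √7*(-8*2) + 7 = √7*(-16) + 7 = -16*√7 + 7 = 7 - 16*√7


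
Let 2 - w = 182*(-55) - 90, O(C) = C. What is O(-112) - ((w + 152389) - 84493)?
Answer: -78110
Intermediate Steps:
w = 10102 (w = 2 - (182*(-55) - 90) = 2 - (-10010 - 90) = 2 - 1*(-10100) = 2 + 10100 = 10102)
O(-112) - ((w + 152389) - 84493) = -112 - ((10102 + 152389) - 84493) = -112 - (162491 - 84493) = -112 - 1*77998 = -112 - 77998 = -78110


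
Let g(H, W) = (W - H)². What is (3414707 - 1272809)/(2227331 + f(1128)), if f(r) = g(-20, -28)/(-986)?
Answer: 351985238/366024717 ≈ 0.96164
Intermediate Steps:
f(r) = -32/493 (f(r) = (-20 - 1*(-28))²/(-986) = (-20 + 28)²*(-1/986) = 8²*(-1/986) = 64*(-1/986) = -32/493)
(3414707 - 1272809)/(2227331 + f(1128)) = (3414707 - 1272809)/(2227331 - 32/493) = 2141898/(1098074151/493) = 2141898*(493/1098074151) = 351985238/366024717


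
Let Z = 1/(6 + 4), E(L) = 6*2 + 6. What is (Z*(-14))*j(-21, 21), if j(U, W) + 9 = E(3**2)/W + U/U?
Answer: 10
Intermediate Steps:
E(L) = 18 (E(L) = 12 + 6 = 18)
Z = 1/10 ≈ 0.10000
j(U, W) = -8 + 18/W (j(U, W) = -9 + (18/W + U/U) = -9 + (18/W + 1) = -9 + (1 + 18/W) = -8 + 18/W)
(Z*(-14))*j(-21, 21) = ((1/10)*(-14))*(-8 + 18/21) = -7*(-8 + 18*(1/21))/5 = -7*(-8 + 6/7)/5 = -7/5*(-50/7) = 10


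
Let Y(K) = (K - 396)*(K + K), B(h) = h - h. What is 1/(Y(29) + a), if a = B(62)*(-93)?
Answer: -1/21286 ≈ -4.6979e-5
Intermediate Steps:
B(h) = 0
Y(K) = 2*K*(-396 + K) (Y(K) = (-396 + K)*(2*K) = 2*K*(-396 + K))
a = 0 (a = 0*(-93) = 0)
1/(Y(29) + a) = 1/(2*29*(-396 + 29) + 0) = 1/(2*29*(-367) + 0) = 1/(-21286 + 0) = 1/(-21286) = -1/21286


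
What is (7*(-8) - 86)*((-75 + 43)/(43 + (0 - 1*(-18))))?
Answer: 4544/61 ≈ 74.492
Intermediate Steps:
(7*(-8) - 86)*((-75 + 43)/(43 + (0 - 1*(-18)))) = (-56 - 86)*(-32/(43 + (0 + 18))) = -(-4544)/(43 + 18) = -(-4544)/61 = -142*(-32/61) = 4544/61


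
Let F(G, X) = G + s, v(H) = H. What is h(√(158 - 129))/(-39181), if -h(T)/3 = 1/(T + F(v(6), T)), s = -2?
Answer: -12/509353 + 3*√29/509353 ≈ 8.1584e-6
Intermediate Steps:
F(G, X) = -2 + G (F(G, X) = G - 2 = -2 + G)
h(T) = -3/(4 + T) (h(T) = -3/(T + (-2 + 6)) = -3/(T + 4) = -3/(4 + T))
h(√(158 - 129))/(-39181) = -3/(4 + √(158 - 129))/(-39181) = -3/(4 + √29)*(-1/39181) = 3/(39181*(4 + √29))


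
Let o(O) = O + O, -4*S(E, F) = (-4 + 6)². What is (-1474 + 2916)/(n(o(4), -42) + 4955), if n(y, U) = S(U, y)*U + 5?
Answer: 721/2501 ≈ 0.28828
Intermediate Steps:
S(E, F) = -1 (S(E, F) = -(-4 + 6)²/4 = -¼*2² = -¼*4 = -1)
o(O) = 2*O
n(y, U) = 5 - U (n(y, U) = -U + 5 = 5 - U)
(-1474 + 2916)/(n(o(4), -42) + 4955) = (-1474 + 2916)/((5 - 1*(-42)) + 4955) = 1442/((5 + 42) + 4955) = 1442/(47 + 4955) = 1442/5002 = 1442*(1/5002) = 721/2501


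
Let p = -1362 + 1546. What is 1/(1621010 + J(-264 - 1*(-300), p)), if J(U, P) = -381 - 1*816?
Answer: 1/1619813 ≈ 6.1735e-7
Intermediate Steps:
p = 184
J(U, P) = -1197 (J(U, P) = -381 - 816 = -1197)
1/(1621010 + J(-264 - 1*(-300), p)) = 1/(1621010 - 1197) = 1/1619813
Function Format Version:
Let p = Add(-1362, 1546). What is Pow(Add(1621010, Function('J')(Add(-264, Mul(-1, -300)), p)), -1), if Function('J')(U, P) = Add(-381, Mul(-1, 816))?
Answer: Rational(1, 1619813) ≈ 6.1735e-7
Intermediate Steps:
p = 184
Function('J')(U, P) = -1197 (Function('J')(U, P) = Add(-381, -816) = -1197)
Pow(Add(1621010, Function('J')(Add(-264, Mul(-1, -300)), p)), -1) = Pow(Add(1621010, -1197), -1) = Pow(1619813, -1) = Rational(1, 1619813)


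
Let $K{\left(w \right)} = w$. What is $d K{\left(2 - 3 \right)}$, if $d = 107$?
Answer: $-107$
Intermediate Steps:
$d K{\left(2 - 3 \right)} = 107 \left(2 - 3\right) = 107 \left(-1\right) = -107$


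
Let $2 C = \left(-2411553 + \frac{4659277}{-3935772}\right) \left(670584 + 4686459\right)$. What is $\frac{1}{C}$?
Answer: $- \frac{874616}{5649494354077169811} \approx -1.5481 \cdot 10^{-13}$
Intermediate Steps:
$C = - \frac{5649494354077169811}{874616}$ ($C = \frac{\left(-2411553 + \frac{4659277}{-3935772}\right) \left(670584 + 4686459\right)}{2} = \frac{\left(-2411553 + 4659277 \left(- \frac{1}{3935772}\right)\right) 5357043}{2} = \frac{\left(-2411553 - \frac{4659277}{3935772}\right) 5357043}{2} = \frac{\left(- \frac{9491327433193}{3935772}\right) 5357043}{2} = \frac{1}{2} \left(- \frac{5649494354077169811}{437308}\right) = - \frac{5649494354077169811}{874616} \approx -6.4594 \cdot 10^{12}$)
$\frac{1}{C} = \frac{1}{- \frac{5649494354077169811}{874616}} = - \frac{874616}{5649494354077169811}$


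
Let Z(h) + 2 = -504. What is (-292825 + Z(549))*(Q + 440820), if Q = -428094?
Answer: -3732930306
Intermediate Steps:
Z(h) = -506 (Z(h) = -2 - 504 = -506)
(-292825 + Z(549))*(Q + 440820) = (-292825 - 506)*(-428094 + 440820) = -293331*12726 = -3732930306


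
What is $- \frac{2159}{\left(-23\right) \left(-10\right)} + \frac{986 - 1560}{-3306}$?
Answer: $- \frac{3502817}{380190} \approx -9.2133$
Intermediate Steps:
$- \frac{2159}{\left(-23\right) \left(-10\right)} + \frac{986 - 1560}{-3306} = - \frac{2159}{230} + \left(986 - 1560\right) \left(- \frac{1}{3306}\right) = \left(-2159\right) \frac{1}{230} - - \frac{287}{1653} = - \frac{2159}{230} + \frac{287}{1653} = - \frac{3502817}{380190}$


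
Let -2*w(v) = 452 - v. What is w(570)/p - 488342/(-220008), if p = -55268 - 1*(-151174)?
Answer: 11711977081/5275021812 ≈ 2.2203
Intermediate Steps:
w(v) = -226 + v/2 (w(v) = -(452 - v)/2 = -226 + v/2)
p = 95906 (p = -55268 + 151174 = 95906)
w(570)/p - 488342/(-220008) = (-226 + (½)*570)/95906 - 488342/(-220008) = (-226 + 285)*(1/95906) - 488342*(-1/220008) = 59*(1/95906) + 244171/110004 = 59/95906 + 244171/110004 = 11711977081/5275021812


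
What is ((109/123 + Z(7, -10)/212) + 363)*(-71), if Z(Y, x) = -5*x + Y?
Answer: -674195197/26076 ≈ -25855.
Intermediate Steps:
Z(Y, x) = Y - 5*x
((109/123 + Z(7, -10)/212) + 363)*(-71) = ((109/123 + (7 - 5*(-10))/212) + 363)*(-71) = ((109*(1/123) + (7 + 50)*(1/212)) + 363)*(-71) = ((109/123 + 57*(1/212)) + 363)*(-71) = ((109/123 + 57/212) + 363)*(-71) = (30119/26076 + 363)*(-71) = (9495707/26076)*(-71) = -674195197/26076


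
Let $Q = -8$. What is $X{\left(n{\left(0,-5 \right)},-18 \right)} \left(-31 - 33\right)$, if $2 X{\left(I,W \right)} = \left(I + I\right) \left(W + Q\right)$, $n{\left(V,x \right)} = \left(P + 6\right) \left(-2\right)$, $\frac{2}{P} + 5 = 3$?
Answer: $-16640$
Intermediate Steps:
$P = -1$ ($P = \frac{2}{-5 + 3} = \frac{2}{-2} = 2 \left(- \frac{1}{2}\right) = -1$)
$n{\left(V,x \right)} = -10$ ($n{\left(V,x \right)} = \left(-1 + 6\right) \left(-2\right) = 5 \left(-2\right) = -10$)
$X{\left(I,W \right)} = I \left(-8 + W\right)$ ($X{\left(I,W \right)} = \frac{\left(I + I\right) \left(W - 8\right)}{2} = \frac{2 I \left(-8 + W\right)}{2} = I \left(-8 + W\right)$)
$X{\left(n{\left(0,-5 \right)},-18 \right)} \left(-31 - 33\right) = - 10 \left(-8 - 18\right) \left(-31 - 33\right) = \left(-10\right) \left(-26\right) \left(-64\right) = 260 \left(-64\right) = -16640$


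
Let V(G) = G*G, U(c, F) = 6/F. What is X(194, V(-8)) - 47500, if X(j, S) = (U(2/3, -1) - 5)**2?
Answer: -47379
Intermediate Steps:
V(G) = G**2
X(j, S) = 121 (X(j, S) = (6/(-1) - 5)**2 = (6*(-1) - 5)**2 = (-6 - 5)**2 = (-11)**2 = 121)
X(194, V(-8)) - 47500 = 121 - 47500 = -47379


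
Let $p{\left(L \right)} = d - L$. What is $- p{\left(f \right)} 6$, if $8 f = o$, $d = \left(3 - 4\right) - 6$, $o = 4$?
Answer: $45$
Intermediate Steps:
$d = -7$ ($d = -1 - 6 = -7$)
$f = \frac{1}{2}$ ($f = \frac{1}{8} \cdot 4 = \frac{1}{2} \approx 0.5$)
$p{\left(L \right)} = -7 - L$
$- p{\left(f \right)} 6 = - (-7 - \frac{1}{2}) 6 = \left(-1\right) \left(- \frac{15}{2}\right) 6 = \frac{15}{2} \cdot 6 = 45$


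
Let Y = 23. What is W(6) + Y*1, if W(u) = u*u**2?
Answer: 239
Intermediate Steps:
W(u) = u**3
W(6) + Y*1 = 6**3 + 23*1 = 216 + 23 = 239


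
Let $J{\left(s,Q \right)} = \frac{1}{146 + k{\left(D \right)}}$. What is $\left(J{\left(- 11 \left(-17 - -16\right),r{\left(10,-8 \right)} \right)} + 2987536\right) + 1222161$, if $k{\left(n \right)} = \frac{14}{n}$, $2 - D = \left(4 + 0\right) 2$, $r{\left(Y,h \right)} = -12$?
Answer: $\frac{1814379410}{431} \approx 4.2097 \cdot 10^{6}$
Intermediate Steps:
$D = -6$ ($D = 2 - \left(4 + 0\right) 2 = 2 - 4 \cdot 2 = 2 - 8 = -6$)
$J{\left(s,Q \right)} = \frac{3}{431}$ ($J{\left(s,Q \right)} = \frac{1}{146 + \frac{14}{-6}} = \frac{1}{146 + 14 \left(- \frac{1}{6}\right)} = \frac{1}{146 - \frac{7}{3}} = \frac{1}{\frac{431}{3}} = \frac{3}{431}$)
$\left(J{\left(- 11 \left(-17 - -16\right),r{\left(10,-8 \right)} \right)} + 2987536\right) + 1222161 = \left(\frac{3}{431} + 2987536\right) + 1222161 = \frac{1287628019}{431} + 1222161 = \frac{1814379410}{431}$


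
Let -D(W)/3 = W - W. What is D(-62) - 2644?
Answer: -2644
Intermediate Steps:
D(W) = 0 (D(W) = -3*(W - W) = -3*0 = 0)
D(-62) - 2644 = 0 - 2644 = -2644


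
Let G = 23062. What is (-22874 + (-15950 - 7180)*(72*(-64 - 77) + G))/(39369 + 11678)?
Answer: -298631174/51047 ≈ -5850.1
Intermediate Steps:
(-22874 + (-15950 - 7180)*(72*(-64 - 77) + G))/(39369 + 11678) = (-22874 + (-15950 - 7180)*(72*(-64 - 77) + 23062))/(39369 + 11678) = (-22874 - 23130*(72*(-141) + 23062))/51047 = (-22874 - 23130*(-10152 + 23062))*(1/51047) = (-22874 - 23130*12910)*(1/51047) = (-22874 - 298608300)*(1/51047) = -298631174*1/51047 = -298631174/51047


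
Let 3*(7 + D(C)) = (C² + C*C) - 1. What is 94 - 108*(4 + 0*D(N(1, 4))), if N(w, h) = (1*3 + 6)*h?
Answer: -338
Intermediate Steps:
N(w, h) = 9*h (N(w, h) = (3 + 6)*h = 9*h)
D(C) = -22/3 + 2*C²/3 (D(C) = -7 + ((C² + C*C) - 1)/3 = -7 + ((C² + C²) - 1)/3 = -7 + (2*C² - 1)/3 = -7 + (-1 + 2*C²)/3 = -7 + (-⅓ + 2*C²/3) = -22/3 + 2*C²/3)
94 - 108*(4 + 0*D(N(1, 4))) = 94 - 108*(4 + 0*(-22/3 + 2*(9*4)²/3)) = 94 - 108*(4 + 0*(-22/3 + (⅔)*36²)) = 94 - 108*(4 + 0*(-22/3 + (⅔)*1296)) = 94 - 108*(4 + 0*(-22/3 + 864)) = 94 - 108*(4 + 0*(2570/3)) = 94 - 108*(4 + 0) = 94 - 108*4 = 94 - 432 = -338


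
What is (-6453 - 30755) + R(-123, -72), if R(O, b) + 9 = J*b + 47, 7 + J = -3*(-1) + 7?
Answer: -37386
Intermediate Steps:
J = 3 (J = -7 + (-3*(-1) + 7) = -7 + (3 + 7) = -7 + 10 = 3)
R(O, b) = 38 + 3*b (R(O, b) = -9 + (3*b + 47) = -9 + (47 + 3*b) = 38 + 3*b)
(-6453 - 30755) + R(-123, -72) = (-6453 - 30755) + (38 + 3*(-72)) = -37208 + (38 - 216) = -37208 - 178 = -37386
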